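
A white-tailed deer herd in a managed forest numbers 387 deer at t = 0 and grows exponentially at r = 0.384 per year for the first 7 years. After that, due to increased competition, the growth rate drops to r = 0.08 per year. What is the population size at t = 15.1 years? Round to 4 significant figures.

Phase 1: N(7) = 387·e^(0.384×7) = 387·e^2.688 = 5689.77.
Phase 2 runs for 15.1 − 7 = 8.1 years at r = 0.08.
N(15.1) = 5689.77·e^(0.08×8.1) = 5689.77·e^0.648 = 10877.2.

10880 deer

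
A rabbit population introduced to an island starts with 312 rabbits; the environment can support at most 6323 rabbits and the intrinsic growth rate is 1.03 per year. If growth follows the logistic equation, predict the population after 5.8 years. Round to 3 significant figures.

A = (K − N₀)/N₀ = (6323 − 312)/312 = 19.266.
N(t) = K/(1 + A·e^(−rt)) = 6323/(1 + 19.266×e^(−1.03×5.8)).
e^(−5.974) = 0.002544; denominator = 1 + 19.266×0.002544 = 1.049.
N = 6323/1.049 = 6027.57.

6030 rabbits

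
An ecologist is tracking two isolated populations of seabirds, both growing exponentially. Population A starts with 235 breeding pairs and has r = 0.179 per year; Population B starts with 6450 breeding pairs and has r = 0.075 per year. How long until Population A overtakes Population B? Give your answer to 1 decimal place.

Set 235·e^(0.179t) = 6450·e^(0.075t).
e^((0.179 − 0.075)t) = 6450/235 → e^(0.104·t) = 27.447.
0.104·t = ln(27.447) = 3.3122, so t = 3.3122/0.104 = 31.849.

31.8 years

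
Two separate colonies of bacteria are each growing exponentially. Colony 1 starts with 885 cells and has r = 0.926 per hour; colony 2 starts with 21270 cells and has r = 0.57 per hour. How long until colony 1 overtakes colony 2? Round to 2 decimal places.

Set 885·e^(0.926t) = 21270·e^(0.57t).
e^((0.926 − 0.57)t) = 21270/885 → e^(0.356·t) = 24.034.
0.356·t = ln(24.034) = 3.1795, so t = 3.1795/0.356 = 8.9311.

8.93 hours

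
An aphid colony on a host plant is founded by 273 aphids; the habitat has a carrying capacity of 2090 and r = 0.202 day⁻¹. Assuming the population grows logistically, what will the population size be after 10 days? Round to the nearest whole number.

A = (K − N₀)/N₀ = (2090 − 273)/273 = 6.6557.
N(t) = K/(1 + A·e^(−rt)) = 2090/(1 + 6.6557×e^(−0.202×10)).
e^(−2.02) = 0.13266; denominator = 1 + 6.6557×0.13266 = 1.8829.
N = 2090/1.8829 = 1109.98.

1110 aphids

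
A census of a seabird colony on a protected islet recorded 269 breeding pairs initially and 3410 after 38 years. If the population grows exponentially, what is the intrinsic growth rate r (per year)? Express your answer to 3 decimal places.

From N(t) = N₀·e^(rt): e^(r·38) = 3410/269 = 12.677.
r·38 = ln(12.677) = 2.5398, so r = 2.5398/38 = 0.066836.

0.067 per year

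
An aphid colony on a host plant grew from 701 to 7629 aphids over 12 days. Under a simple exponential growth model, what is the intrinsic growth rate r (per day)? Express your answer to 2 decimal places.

From N(t) = N₀·e^(rt): e^(r·12) = 7629/701 = 10.883.
r·12 = ln(10.883) = 2.3872, so r = 2.3872/12 = 0.19893.

0.20 per day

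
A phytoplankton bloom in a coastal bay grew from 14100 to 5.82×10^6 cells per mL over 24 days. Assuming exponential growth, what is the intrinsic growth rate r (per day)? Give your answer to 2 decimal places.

0.25 per day

From N(t) = N₀·e^(rt): e^(r·24) = 5.82×10^6/14100 = 412.77.
r·24 = ln(412.77) = 6.0229, so r = 6.0229/24 = 0.25095.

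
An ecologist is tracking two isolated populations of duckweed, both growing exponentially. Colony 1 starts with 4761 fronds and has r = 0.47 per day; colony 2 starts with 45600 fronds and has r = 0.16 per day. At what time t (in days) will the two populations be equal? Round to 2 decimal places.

Set 4761·e^(0.47t) = 45600·e^(0.16t).
e^((0.47 − 0.16)t) = 45600/4761 → e^(0.31·t) = 9.5778.
0.31·t = ln(9.5778) = 2.2594, so t = 2.2594/0.31 = 7.2885.

7.29 days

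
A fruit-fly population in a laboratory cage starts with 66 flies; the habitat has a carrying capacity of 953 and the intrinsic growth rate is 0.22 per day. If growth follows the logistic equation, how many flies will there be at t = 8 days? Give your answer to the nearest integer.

A = (K − N₀)/N₀ = (953 − 66)/66 = 13.439.
N(t) = K/(1 + A·e^(−rt)) = 953/(1 + 13.439×e^(−0.22×8)).
e^(−1.76) = 0.17204; denominator = 1 + 13.439×0.17204 = 3.3122.
N = 953/3.3122 = 287.726.

288 flies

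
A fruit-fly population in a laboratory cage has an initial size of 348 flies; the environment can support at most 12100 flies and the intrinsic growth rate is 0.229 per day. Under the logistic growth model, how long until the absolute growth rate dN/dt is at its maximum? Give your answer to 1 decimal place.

15.4 days

Logistic growth is fastest at N = K/2 = 6050.
A = (K − N₀)/N₀ = 33.77. Set K/(1 + A·e^(−rt)) = K/2 → A·e^(−rt) = 1.
e^(−0.229t) = 1/33.77 = 0.029612, so t = ln(33.77)/0.229 = 3.5196/0.229 = 15.369.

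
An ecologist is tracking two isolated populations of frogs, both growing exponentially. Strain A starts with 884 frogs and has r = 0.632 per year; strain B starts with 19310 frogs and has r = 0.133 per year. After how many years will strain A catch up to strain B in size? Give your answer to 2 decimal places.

Set 884·e^(0.632t) = 19310·e^(0.133t).
e^((0.632 − 0.133)t) = 19310/884 → e^(0.499·t) = 21.844.
0.499·t = ln(21.844) = 3.0839, so t = 3.0839/0.499 = 6.1802.

6.18 years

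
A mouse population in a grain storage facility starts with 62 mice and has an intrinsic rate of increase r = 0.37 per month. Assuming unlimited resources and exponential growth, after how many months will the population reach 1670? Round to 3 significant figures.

Set N₀·e^(rt) = 1670: e^(0.37·t) = 1670/62 = 26.935.
0.37·t = ln(26.935) = 3.2934, so t = 3.2934/0.37 = 8.9012.

8.90 months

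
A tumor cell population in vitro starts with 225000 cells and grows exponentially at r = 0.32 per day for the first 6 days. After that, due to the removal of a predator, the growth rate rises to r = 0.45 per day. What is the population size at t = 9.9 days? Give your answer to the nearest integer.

8875948 cells

Phase 1: N(6) = 225000·e^(0.32×6) = 225000·e^1.92 = 1.534716×10^6.
Phase 2 runs for 9.9 − 6 = 3.9 days at r = 0.45.
N(9.9) = 1.534716×10^6·e^(0.45×3.9) = 1.534716×10^6·e^1.755 = 8.875948×10^6.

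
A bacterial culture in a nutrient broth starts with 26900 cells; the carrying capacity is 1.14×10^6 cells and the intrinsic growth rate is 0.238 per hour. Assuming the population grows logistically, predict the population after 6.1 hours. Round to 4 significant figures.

106700 cells

A = (K − N₀)/N₀ = (1.14×10^6 − 26900)/26900 = 41.379.
N(t) = K/(1 + A·e^(−rt)) = 1.14×10^6/(1 + 41.379×e^(−0.238×6.1)).
e^(−1.452) = 0.23415; denominator = 1 + 41.379×0.23415 = 10.689.
N = 1.14×10^6/10.689 = 106653.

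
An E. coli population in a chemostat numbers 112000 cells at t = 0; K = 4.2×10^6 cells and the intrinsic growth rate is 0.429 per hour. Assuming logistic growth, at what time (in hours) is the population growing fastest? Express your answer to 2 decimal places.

Logistic growth is fastest at N = K/2 = 2.1×10^6.
A = (K − N₀)/N₀ = 36.5. Set K/(1 + A·e^(−rt)) = K/2 → A·e^(−rt) = 1.
e^(−0.429t) = 1/36.5 = 0.0273973, so t = ln(36.5)/0.429 = 3.5973/0.429 = 8.3853.

8.39 hours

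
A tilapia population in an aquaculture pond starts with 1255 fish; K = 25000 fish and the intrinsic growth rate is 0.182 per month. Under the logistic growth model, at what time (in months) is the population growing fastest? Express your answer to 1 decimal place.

16.2 months

Logistic growth is fastest at N = K/2 = 12500.
A = (K − N₀)/N₀ = 18.92. Set K/(1 + A·e^(−rt)) = K/2 → A·e^(−rt) = 1.
e^(−0.182t) = 1/18.92 = 0.0528532, so t = ln(18.92)/0.182 = 2.9402/0.182 = 16.155.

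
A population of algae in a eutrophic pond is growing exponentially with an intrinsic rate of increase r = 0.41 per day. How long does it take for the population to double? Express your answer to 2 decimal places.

1.69 days

Doubling time t_d = ln(2)/r = 0.6931/0.41 = 1.6906.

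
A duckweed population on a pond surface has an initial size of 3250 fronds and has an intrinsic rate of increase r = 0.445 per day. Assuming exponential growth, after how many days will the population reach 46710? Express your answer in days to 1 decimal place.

6.0 days

Set N₀·e^(rt) = 46710: e^(0.445·t) = 46710/3250 = 14.372.
0.445·t = ln(14.372) = 2.6653, so t = 2.6653/0.445 = 5.9894.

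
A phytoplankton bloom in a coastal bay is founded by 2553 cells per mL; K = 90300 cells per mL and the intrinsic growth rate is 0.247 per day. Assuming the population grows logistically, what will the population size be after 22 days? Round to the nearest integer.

A = (K − N₀)/N₀ = (90300 − 2553)/2553 = 34.37.
N(t) = K/(1 + A·e^(−rt)) = 90300/(1 + 34.37×e^(−0.247×22)).
e^(−5.434) = 0.0043656; denominator = 1 + 34.37×0.0043656 = 1.15.
N = 90300/1.15 = 78518.6.

78519 cells per mL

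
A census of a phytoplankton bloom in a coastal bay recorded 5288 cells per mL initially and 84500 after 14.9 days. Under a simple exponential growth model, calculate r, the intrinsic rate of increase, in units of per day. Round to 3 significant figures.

0.186 per day

From N(t) = N₀·e^(rt): e^(r·14.9) = 84500/5288 = 15.98.
r·14.9 = ln(15.98) = 2.7713, so r = 2.7713/14.9 = 0.18599.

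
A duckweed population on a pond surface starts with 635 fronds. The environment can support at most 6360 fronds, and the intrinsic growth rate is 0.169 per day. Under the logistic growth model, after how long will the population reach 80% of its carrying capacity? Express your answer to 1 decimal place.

21.2 days

A = (K − N₀)/N₀ = (6360 − 635)/635 = 9.0157.
Solve 6360/(1 + 9.0157·e^(−0.169t)) = 5088: 1 + 9.0157·e^(−0.169t) = 1.25, so e^(−0.169t) = 0.0277293.
−0.169·t = ln(0.0277293) = -3.5853, so t = 3.5853/0.169 = 21.215.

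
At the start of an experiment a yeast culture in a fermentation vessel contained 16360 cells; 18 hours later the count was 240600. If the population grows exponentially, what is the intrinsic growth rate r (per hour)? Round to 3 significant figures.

From N(t) = N₀·e^(rt): e^(r·18) = 240600/16360 = 14.707.
r·18 = ln(14.707) = 2.6883, so r = 2.6883/18 = 0.14935.

0.149 per hour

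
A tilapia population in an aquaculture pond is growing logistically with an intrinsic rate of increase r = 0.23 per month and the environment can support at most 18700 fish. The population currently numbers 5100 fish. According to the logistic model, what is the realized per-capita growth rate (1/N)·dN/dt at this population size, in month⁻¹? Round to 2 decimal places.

0.17 per month

(1/N)·dN/dt = r(1 − N/K) = 0.23 × (1 − 5100/18700).
= 0.23 × 0.72727 = 0.16727.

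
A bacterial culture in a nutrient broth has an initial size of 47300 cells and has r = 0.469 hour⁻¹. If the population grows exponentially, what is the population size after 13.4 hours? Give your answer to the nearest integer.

25364613 cells

N(t) = N₀·e^(rt) = 47300 × e^(0.469×13.4) = 47300 × e^6.285.
e^6.285 ≈ 536.25, so N ≈ 47300 × 536.25 = 2.536461×10^7.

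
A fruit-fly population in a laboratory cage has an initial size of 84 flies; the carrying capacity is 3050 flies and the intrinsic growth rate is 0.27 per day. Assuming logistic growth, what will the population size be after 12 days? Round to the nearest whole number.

1280 flies

A = (K − N₀)/N₀ = (3050 − 84)/84 = 35.31.
N(t) = K/(1 + A·e^(−rt)) = 3050/(1 + 35.31×e^(−0.27×12)).
e^(−3.24) = 0.039164; denominator = 1 + 35.31×0.039164 = 2.3829.
N = 3050/2.3829 = 1279.98.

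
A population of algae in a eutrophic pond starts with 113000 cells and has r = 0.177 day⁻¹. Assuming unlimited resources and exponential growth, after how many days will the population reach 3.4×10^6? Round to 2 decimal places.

Set N₀·e^(rt) = 3.4×10^6: e^(0.177·t) = 3.4×10^6/113000 = 30.088.
0.177·t = ln(30.088) = 3.4041, so t = 3.4041/0.177 = 19.232.

19.23 days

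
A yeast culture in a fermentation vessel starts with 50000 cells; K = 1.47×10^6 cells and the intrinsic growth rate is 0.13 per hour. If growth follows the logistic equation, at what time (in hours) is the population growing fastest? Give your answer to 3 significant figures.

Logistic growth is fastest at N = K/2 = 735000.
A = (K − N₀)/N₀ = 28.4. Set K/(1 + A·e^(−rt)) = K/2 → A·e^(−rt) = 1.
e^(−0.13t) = 1/28.4 = 0.0352113, so t = ln(28.4)/0.13 = 3.3464/0.13 = 25.741.

25.7 hours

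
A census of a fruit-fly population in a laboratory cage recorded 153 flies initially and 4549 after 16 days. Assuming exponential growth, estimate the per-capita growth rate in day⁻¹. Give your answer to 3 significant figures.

0.212 per day

From N(t) = N₀·e^(rt): e^(r·16) = 4549/153 = 29.732.
r·16 = ln(29.732) = 3.3922, so r = 3.3922/16 = 0.21201.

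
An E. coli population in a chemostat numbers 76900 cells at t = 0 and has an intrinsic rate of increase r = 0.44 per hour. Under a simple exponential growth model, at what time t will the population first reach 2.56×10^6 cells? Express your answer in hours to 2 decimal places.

Set N₀·e^(rt) = 2.56×10^6: e^(0.44·t) = 2.56×10^6/76900 = 33.29.
0.44·t = ln(33.29) = 3.5053, so t = 3.5053/0.44 = 7.9665.

7.97 hours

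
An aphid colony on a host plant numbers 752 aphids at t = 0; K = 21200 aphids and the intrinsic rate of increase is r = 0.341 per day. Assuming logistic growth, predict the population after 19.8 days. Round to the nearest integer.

20547 aphids

A = (K − N₀)/N₀ = (21200 − 752)/752 = 27.191.
N(t) = K/(1 + A·e^(−rt)) = 21200/(1 + 27.191×e^(−0.341×19.8)).
e^(−6.752) = 0.0011688; denominator = 1 + 27.191×0.0011688 = 1.0318.
N = 21200/1.0318 = 20547.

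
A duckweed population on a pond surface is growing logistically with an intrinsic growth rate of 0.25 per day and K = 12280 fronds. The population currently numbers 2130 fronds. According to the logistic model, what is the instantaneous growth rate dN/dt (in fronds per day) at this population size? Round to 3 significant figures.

440 fronds per day

dN/dt = rN(1 − N/K) = 0.25 × 2130 × (1 − 2130/12280).
1 − 2130/12280 = 0.82655; dN/dt = 0.25 × 2130 × 0.82655 = 440.14.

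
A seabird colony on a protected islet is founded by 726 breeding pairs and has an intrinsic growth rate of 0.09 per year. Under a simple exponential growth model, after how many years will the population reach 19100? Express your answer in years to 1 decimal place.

Set N₀·e^(rt) = 19100: e^(0.09·t) = 19100/726 = 26.309.
0.09·t = ln(26.309) = 3.2699, so t = 3.2699/0.09 = 36.332.

36.3 years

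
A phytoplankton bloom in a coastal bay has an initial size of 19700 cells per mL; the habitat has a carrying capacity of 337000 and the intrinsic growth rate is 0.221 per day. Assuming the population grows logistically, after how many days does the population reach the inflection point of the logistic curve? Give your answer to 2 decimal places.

12.58 days

Logistic growth is fastest at N = K/2 = 168500.
A = (K − N₀)/N₀ = 16.107. Set K/(1 + A·e^(−rt)) = K/2 → A·e^(−rt) = 1.
e^(−0.221t) = 1/16.107 = 0.0620864, so t = ln(16.107)/0.221 = 2.7792/0.221 = 12.576.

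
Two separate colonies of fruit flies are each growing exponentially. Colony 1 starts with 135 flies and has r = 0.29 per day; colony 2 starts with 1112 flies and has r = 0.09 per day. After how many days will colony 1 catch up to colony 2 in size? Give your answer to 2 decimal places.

10.54 days

Set 135·e^(0.29t) = 1112·e^(0.09t).
e^((0.29 − 0.09)t) = 1112/135 → e^(0.2·t) = 8.237.
0.2·t = ln(8.237) = 2.1086, so t = 2.1086/0.2 = 10.543.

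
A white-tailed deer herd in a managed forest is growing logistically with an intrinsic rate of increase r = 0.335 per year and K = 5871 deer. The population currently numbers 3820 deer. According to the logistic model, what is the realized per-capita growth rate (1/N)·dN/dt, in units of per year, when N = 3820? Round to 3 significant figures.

0.117 per year

(1/N)·dN/dt = r(1 − N/K) = 0.335 × (1 − 3820/5871).
= 0.335 × 0.34934 = 0.11703.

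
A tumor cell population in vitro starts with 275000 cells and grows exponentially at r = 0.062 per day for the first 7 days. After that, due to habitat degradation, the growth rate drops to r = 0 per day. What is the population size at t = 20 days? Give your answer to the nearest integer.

Phase 1: N(7) = 275000·e^(0.062×7) = 275000·e^0.434 = 424440.
Phase 2 runs for 20 − 7 = 13 days at r = 0.
N(20) = 424440·e^(0×13) = 424440·e^0 = 424440.

424440 cells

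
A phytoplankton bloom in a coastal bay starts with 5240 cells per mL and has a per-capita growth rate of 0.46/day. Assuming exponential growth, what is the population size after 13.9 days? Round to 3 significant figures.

N(t) = N₀·e^(rt) = 5240 × e^(0.46×13.9) = 5240 × e^6.394.
e^6.394 ≈ 598.24, so N ≈ 5240 × 598.24 = 3.134803×10^6.

3130000 cells per mL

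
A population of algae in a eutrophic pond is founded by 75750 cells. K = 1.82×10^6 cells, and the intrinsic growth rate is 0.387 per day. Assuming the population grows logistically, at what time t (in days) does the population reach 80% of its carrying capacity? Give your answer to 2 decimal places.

A = (K − N₀)/N₀ = (1.82×10^6 − 75750)/75750 = 23.026.
Solve 1.82×10^6/(1 + 23.026·e^(−0.387t)) = 1.456×10^6: 1 + 23.026·e^(−0.387t) = 1.25, so e^(−0.387t) = 0.0108571.
−0.387·t = ln(0.0108571) = -4.5229, so t = 4.5229/0.387 = 11.687.

11.69 days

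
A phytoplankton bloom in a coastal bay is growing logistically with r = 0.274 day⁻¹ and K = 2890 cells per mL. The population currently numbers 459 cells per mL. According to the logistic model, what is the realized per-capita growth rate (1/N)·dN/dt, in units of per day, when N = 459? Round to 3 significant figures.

(1/N)·dN/dt = r(1 − N/K) = 0.274 × (1 − 459/2890).
= 0.274 × 0.84118 = 0.23048.

0.230 per day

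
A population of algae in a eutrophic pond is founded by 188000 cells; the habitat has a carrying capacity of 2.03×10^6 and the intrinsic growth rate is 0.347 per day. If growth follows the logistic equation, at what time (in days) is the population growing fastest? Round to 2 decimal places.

6.58 days

Logistic growth is fastest at N = K/2 = 1.015×10^6.
A = (K − N₀)/N₀ = 9.7979. Set K/(1 + A·e^(−rt)) = K/2 → A·e^(−rt) = 1.
e^(−0.347t) = 1/9.7979 = 0.102063, so t = ln(9.7979)/0.347 = 2.2822/0.347 = 6.5768.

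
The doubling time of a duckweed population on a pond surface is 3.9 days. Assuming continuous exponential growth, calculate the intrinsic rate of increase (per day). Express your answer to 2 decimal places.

0.18 per day

r = ln(2)/t_d = 0.6931/3.9 = 0.17773.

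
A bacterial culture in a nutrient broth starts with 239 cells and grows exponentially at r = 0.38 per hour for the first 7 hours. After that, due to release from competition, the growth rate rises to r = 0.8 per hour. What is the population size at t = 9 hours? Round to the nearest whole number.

Phase 1: N(7) = 239·e^(0.38×7) = 239·e^2.66 = 3416.81.
Phase 2 runs for 9 − 7 = 2 hours at r = 0.8.
N(9) = 3416.81·e^(0.8×2) = 3416.81·e^1.6 = 16923.6.

16924 cells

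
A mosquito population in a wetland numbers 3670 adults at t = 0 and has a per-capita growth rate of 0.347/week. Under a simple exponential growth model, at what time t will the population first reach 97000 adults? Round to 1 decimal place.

9.4 weeks

Set N₀·e^(rt) = 97000: e^(0.347·t) = 97000/3670 = 26.431.
0.347·t = ln(26.431) = 3.2745, so t = 3.2745/0.347 = 9.4367.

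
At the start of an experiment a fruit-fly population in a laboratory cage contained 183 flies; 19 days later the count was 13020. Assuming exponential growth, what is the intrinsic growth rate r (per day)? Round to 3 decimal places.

0.224 per day

From N(t) = N₀·e^(rt): e^(r·19) = 13020/183 = 71.148.
r·19 = ln(71.148) = 4.2648, so r = 4.2648/19 = 0.22446.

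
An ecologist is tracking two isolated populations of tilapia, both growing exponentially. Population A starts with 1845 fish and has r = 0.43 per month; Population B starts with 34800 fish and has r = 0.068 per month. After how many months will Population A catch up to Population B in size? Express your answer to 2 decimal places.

8.11 months

Set 1845·e^(0.43t) = 34800·e^(0.068t).
e^((0.43 − 0.068)t) = 34800/1845 → e^(0.362·t) = 18.862.
0.362·t = ln(18.862) = 2.9371, so t = 2.9371/0.362 = 8.1136.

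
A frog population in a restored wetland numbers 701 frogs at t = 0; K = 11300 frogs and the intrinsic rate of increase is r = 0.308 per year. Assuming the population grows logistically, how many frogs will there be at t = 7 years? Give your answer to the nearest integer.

A = (K − N₀)/N₀ = (11300 − 701)/701 = 15.12.
N(t) = K/(1 + A·e^(−rt)) = 11300/(1 + 15.12×e^(−0.308×7)).
e^(−2.156) = 0.11579; denominator = 1 + 15.12×0.11579 = 2.7507.
N = 11300/2.7507 = 4108.07.

4108 frogs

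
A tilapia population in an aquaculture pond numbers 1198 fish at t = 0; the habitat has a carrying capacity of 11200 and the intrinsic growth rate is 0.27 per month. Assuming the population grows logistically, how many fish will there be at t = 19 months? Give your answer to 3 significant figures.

10700 fish

A = (K − N₀)/N₀ = (11200 − 1198)/1198 = 8.3489.
N(t) = K/(1 + A·e^(−rt)) = 11200/(1 + 8.3489×e^(−0.27×19)).
e^(−5.13) = 0.0059166; denominator = 1 + 8.3489×0.0059166 = 1.0494.
N = 11200/1.0494 = 10672.8.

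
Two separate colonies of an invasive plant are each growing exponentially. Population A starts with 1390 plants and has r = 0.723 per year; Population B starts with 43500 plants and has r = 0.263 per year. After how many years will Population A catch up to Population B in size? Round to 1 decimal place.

7.5 years

Set 1390·e^(0.723t) = 43500·e^(0.263t).
e^((0.723 − 0.263)t) = 43500/1390 → e^(0.46·t) = 31.295.
0.46·t = ln(31.295) = 3.4435, so t = 3.4435/0.46 = 7.4858.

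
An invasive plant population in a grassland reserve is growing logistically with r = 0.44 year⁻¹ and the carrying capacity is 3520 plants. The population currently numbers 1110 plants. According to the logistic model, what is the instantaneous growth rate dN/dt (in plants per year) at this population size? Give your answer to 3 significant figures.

334 plants per year

dN/dt = rN(1 − N/K) = 0.44 × 1110 × (1 − 1110/3520).
1 − 1110/3520 = 0.68466; dN/dt = 0.44 × 1110 × 0.68466 = 334.39.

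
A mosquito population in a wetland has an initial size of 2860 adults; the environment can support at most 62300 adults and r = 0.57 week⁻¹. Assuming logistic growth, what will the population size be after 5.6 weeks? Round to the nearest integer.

33603 adults

A = (K − N₀)/N₀ = (62300 − 2860)/2860 = 20.783.
N(t) = K/(1 + A·e^(−rt)) = 62300/(1 + 20.783×e^(−0.57×5.6)).
e^(−3.192) = 0.04109; denominator = 1 + 20.783×0.04109 = 1.854.
N = 62300/1.854 = 33603.5.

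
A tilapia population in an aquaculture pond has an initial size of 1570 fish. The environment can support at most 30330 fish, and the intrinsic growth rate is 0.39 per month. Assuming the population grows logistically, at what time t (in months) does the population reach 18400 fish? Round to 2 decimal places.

A = (K − N₀)/N₀ = (30330 − 1570)/1570 = 18.318.
Solve 30330/(1 + 18.318·e^(−0.39t)) = 18400: 1 + 18.318·e^(−0.39t) = 1.6484, so e^(−0.39t) = 0.0353943.
−0.39·t = ln(0.0353943) = -3.3412, so t = 3.3412/0.39 = 8.5672.

8.57 months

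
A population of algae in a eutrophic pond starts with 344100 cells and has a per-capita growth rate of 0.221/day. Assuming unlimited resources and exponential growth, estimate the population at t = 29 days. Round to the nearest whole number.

208967144 cells

N(t) = N₀·e^(rt) = 344100 × e^(0.221×29) = 344100 × e^6.409.
e^6.409 ≈ 607.29, so N ≈ 344100 × 607.29 = 2.089671×10^8.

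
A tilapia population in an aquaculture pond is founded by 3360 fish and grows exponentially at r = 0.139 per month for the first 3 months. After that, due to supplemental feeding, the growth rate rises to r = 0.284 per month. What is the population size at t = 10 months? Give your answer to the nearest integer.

37224 fish

Phase 1: N(3) = 3360·e^(0.139×3) = 3360·e^0.417 = 5098.47.
Phase 2 runs for 10 − 3 = 7 months at r = 0.284.
N(10) = 5098.47·e^(0.284×7) = 5098.47·e^1.988 = 37223.5.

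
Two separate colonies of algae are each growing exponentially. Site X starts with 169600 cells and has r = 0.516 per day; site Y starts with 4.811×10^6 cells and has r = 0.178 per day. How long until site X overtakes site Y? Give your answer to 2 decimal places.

Set 169600·e^(0.516t) = 4.811×10^6·e^(0.178t).
e^((0.516 − 0.178)t) = 4.811×10^6/169600 → e^(0.338·t) = 28.367.
0.338·t = ln(28.367) = 3.3452, so t = 3.3452/0.338 = 9.8971.

9.90 days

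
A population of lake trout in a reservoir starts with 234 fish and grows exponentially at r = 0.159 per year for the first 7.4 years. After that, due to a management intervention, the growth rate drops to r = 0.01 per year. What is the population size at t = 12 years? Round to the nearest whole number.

795 fish

Phase 1: N(7.4) = 234·e^(0.159×7.4) = 234·e^1.177 = 758.939.
Phase 2 runs for 12 − 7.4 = 4.6 years at r = 0.01.
N(12) = 758.939·e^(0.01×4.6) = 758.939·e^0.046 = 794.665.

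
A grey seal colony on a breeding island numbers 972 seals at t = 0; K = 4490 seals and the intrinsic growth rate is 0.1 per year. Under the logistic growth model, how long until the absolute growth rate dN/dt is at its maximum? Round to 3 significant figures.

12.9 years

Logistic growth is fastest at N = K/2 = 2245.
A = (K − N₀)/N₀ = 3.6193. Set K/(1 + A·e^(−rt)) = K/2 → A·e^(−rt) = 1.
e^(−0.1t) = 1/3.6193 = 0.276293, so t = ln(3.6193)/0.1 = 1.2863/0.1 = 12.863.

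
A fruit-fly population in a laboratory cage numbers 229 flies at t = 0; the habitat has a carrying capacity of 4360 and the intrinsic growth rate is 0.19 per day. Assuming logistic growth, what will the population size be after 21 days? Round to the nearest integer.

3269 flies

A = (K − N₀)/N₀ = (4360 − 229)/229 = 18.039.
N(t) = K/(1 + A·e^(−rt)) = 4360/(1 + 18.039×e^(−0.19×21)).
e^(−3.99) = 0.0185; denominator = 1 + 18.039×0.0185 = 1.3337.
N = 4360/1.3337 = 3269.05.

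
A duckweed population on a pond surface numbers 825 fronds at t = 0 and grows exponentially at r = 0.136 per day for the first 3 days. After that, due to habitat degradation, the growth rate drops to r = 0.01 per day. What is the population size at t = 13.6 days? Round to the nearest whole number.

Phase 1: N(3) = 825·e^(0.136×3) = 825·e^0.408 = 1240.64.
Phase 2 runs for 13.6 − 3 = 10.6 days at r = 0.01.
N(13.6) = 1240.64·e^(0.01×10.6) = 1240.64·e^0.106 = 1379.37.

1379 fronds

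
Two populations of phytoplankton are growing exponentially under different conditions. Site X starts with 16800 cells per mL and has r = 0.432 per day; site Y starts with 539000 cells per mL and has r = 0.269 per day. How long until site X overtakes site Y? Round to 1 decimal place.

Set 16800·e^(0.432t) = 539000·e^(0.269t).
e^((0.432 − 0.269)t) = 539000/16800 → e^(0.163·t) = 32.083.
0.163·t = ln(32.083) = 3.4683, so t = 3.4683/0.163 = 21.278.

21.3 days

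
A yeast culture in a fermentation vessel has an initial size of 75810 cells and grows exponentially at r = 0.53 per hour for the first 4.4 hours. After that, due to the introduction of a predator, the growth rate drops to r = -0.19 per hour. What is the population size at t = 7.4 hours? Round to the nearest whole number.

Phase 1: N(4.4) = 75810·e^(0.53×4.4) = 75810·e^2.332 = 780731.
Phase 2 runs for 7.4 − 4.4 = 3 hours at r = -0.19.
N(7.4) = 780731·e^(-0.19×3) = 780731·e^-0.57 = 441523.

441523 cells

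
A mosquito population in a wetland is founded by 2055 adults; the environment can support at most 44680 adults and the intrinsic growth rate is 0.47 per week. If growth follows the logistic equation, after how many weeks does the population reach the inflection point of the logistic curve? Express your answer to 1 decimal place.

6.5 weeks

Logistic growth is fastest at N = K/2 = 22340.
A = (K − N₀)/N₀ = 20.742. Set K/(1 + A·e^(−rt)) = K/2 → A·e^(−rt) = 1.
e^(−0.47t) = 1/20.742 = 0.0482111, so t = ln(20.742)/0.47 = 3.0322/0.47 = 6.4514.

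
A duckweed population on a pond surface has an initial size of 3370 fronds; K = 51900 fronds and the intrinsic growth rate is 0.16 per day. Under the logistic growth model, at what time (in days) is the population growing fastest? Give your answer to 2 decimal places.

16.67 days

Logistic growth is fastest at N = K/2 = 25950.
A = (K − N₀)/N₀ = 14.401. Set K/(1 + A·e^(−rt)) = K/2 → A·e^(−rt) = 1.
e^(−0.16t) = 1/14.401 = 0.0694416, so t = ln(14.401)/0.16 = 2.6673/0.16 = 16.67.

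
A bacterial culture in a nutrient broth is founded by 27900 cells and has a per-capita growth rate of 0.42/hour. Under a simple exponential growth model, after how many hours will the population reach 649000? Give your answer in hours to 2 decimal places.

Set N₀·e^(rt) = 649000: e^(0.42·t) = 649000/27900 = 23.262.
0.42·t = ln(23.262) = 3.1468, so t = 3.1468/0.42 = 7.4924.

7.49 hours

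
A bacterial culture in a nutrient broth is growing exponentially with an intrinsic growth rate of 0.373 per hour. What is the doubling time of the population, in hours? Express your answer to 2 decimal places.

Doubling time t_d = ln(2)/r = 0.6931/0.373 = 1.8583.

1.86 hours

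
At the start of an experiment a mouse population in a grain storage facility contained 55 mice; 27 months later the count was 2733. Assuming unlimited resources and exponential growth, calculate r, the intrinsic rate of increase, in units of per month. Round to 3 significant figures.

From N(t) = N₀·e^(rt): e^(r·27) = 2733/55 = 49.691.
r·27 = ln(49.691) = 3.9058, so r = 3.9058/27 = 0.14466.

0.145 per month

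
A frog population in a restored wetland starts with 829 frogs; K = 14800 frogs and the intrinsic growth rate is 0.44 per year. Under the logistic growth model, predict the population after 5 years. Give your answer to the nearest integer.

5162 frogs

A = (K − N₀)/N₀ = (14800 − 829)/829 = 16.853.
N(t) = K/(1 + A·e^(−rt)) = 14800/(1 + 16.853×e^(−0.44×5)).
e^(−2.2) = 0.1108; denominator = 1 + 16.853×0.1108 = 2.8673.
N = 14800/2.8673 = 5161.57.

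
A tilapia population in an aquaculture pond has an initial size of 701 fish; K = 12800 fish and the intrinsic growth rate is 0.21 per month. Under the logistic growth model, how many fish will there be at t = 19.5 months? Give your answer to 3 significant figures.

A = (K − N₀)/N₀ = (12800 − 701)/701 = 17.26.
N(t) = K/(1 + A·e^(−rt)) = 12800/(1 + 17.26×e^(−0.21×19.5)).
e^(−4.095) = 0.016656; denominator = 1 + 17.26×0.016656 = 1.2875.
N = 12800/1.2875 = 9941.96.

9940 fish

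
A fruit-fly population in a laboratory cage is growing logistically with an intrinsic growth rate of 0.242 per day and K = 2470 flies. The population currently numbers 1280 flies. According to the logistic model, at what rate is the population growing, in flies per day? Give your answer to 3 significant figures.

149 flies per day

dN/dt = rN(1 − N/K) = 0.242 × 1280 × (1 − 1280/2470).
1 − 1280/2470 = 0.48178; dN/dt = 0.242 × 1280 × 0.48178 = 149.24.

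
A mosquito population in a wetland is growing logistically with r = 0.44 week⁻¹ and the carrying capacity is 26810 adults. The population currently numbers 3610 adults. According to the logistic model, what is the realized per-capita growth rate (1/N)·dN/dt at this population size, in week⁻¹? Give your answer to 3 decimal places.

0.381 per week

(1/N)·dN/dt = r(1 − N/K) = 0.44 × (1 − 3610/26810).
= 0.44 × 0.86535 = 0.38075.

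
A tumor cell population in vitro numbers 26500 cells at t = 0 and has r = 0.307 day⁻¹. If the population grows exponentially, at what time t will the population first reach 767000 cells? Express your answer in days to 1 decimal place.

11.0 days

Set N₀·e^(rt) = 767000: e^(0.307·t) = 767000/26500 = 28.943.
0.307·t = ln(28.943) = 3.3653, so t = 3.3653/0.307 = 10.962.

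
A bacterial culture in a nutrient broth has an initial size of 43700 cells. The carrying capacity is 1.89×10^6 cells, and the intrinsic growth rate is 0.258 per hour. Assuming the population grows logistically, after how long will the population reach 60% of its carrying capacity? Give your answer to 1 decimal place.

16.1 hours

A = (K − N₀)/N₀ = (1.89×10^6 − 43700)/43700 = 42.249.
Solve 1.89×10^6/(1 + 42.249·e^(−0.258t)) = 1.134×10^6: 1 + 42.249·e^(−0.258t) = 1.6667, so e^(−0.258t) = 0.0157793.
−0.258·t = ln(0.0157793) = -4.1491, so t = 4.1491/0.258 = 16.082.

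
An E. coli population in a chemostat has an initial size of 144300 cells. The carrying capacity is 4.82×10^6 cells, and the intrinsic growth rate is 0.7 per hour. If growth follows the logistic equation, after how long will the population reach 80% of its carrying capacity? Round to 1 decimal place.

A = (K − N₀)/N₀ = (4.82×10^6 − 144300)/144300 = 32.403.
Solve 4.82×10^6/(1 + 32.403·e^(−0.7t)) = 3.856×10^6: 1 + 32.403·e^(−0.7t) = 1.25, so e^(−0.7t) = 0.00771542.
−0.7·t = ln(0.00771542) = -4.8645, so t = 4.8645/0.7 = 6.9493.

6.9 hours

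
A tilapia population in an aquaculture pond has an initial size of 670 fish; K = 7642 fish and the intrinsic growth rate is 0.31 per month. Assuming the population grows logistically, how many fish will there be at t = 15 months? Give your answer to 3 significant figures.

6950 fish

A = (K − N₀)/N₀ = (7642 − 670)/670 = 10.406.
N(t) = K/(1 + A·e^(−rt)) = 7642/(1 + 10.406×e^(−0.31×15)).
e^(−4.65) = 0.0095616; denominator = 1 + 10.406×0.0095616 = 1.0995.
N = 7642/1.0995 = 6950.45.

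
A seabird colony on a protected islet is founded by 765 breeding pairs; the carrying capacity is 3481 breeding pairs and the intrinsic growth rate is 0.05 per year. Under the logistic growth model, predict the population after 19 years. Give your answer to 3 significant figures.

A = (K − N₀)/N₀ = (3481 − 765)/765 = 3.5503.
N(t) = K/(1 + A·e^(−rt)) = 3481/(1 + 3.5503×e^(−0.05×19)).
e^(−0.95) = 0.38674; denominator = 1 + 3.5503×0.38674 = 2.3731.
N = 3481/2.3731 = 1466.88.

1470 breeding pairs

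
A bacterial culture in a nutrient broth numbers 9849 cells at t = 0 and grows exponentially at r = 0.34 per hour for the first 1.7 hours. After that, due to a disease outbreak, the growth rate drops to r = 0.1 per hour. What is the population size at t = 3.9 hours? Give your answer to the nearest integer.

Phase 1: N(1.7) = 9849·e^(0.34×1.7) = 9849·e^0.578 = 17555.5.
Phase 2 runs for 3.9 − 1.7 = 2.2 hours at r = 0.1.
N(3.9) = 17555.5·e^(0.1×2.2) = 17555.5·e^0.22 = 21875.6.

21876 cells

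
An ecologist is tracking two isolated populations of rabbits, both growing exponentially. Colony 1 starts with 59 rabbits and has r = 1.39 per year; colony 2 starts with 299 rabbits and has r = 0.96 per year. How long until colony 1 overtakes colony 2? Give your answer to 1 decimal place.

Set 59·e^(1.39t) = 299·e^(0.96t).
e^((1.39 − 0.96)t) = 299/59 → e^(0.43·t) = 5.0678.
0.43·t = ln(5.0678) = 1.6229, so t = 1.6229/0.43 = 3.7742.

3.8 years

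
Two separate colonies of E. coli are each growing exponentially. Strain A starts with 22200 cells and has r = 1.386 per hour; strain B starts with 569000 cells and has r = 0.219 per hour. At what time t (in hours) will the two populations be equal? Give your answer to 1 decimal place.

Set 22200·e^(1.386t) = 569000·e^(0.219t).
e^((1.386 − 0.219)t) = 569000/22200 → e^(1.167·t) = 25.631.
1.167·t = ln(25.631) = 3.2438, so t = 3.2438/1.167 = 2.7796.

2.8 hours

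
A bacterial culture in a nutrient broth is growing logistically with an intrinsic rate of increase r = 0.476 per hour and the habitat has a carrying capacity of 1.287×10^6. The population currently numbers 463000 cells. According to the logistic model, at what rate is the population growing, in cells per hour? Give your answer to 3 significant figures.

dN/dt = rN(1 − N/K) = 0.476 × 463000 × (1 − 463000/1.287×10^6).
1 − 463000/1.287×10^6 = 0.64025; dN/dt = 0.476 × 463000 × 0.64025 = 1.41103×10^5.

141000 cells per hour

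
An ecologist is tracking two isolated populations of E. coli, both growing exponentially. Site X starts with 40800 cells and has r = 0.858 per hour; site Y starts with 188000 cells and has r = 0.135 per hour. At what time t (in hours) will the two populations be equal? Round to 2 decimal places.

2.11 hours

Set 40800·e^(0.858t) = 188000·e^(0.135t).
e^((0.858 − 0.135)t) = 188000/40800 → e^(0.723·t) = 4.6078.
0.723·t = ln(4.6078) = 1.5278, so t = 1.5278/0.723 = 2.1131.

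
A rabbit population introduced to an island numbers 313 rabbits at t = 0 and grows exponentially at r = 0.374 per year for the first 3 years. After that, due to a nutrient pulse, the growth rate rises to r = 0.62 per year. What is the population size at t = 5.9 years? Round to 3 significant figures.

5800 rabbits

Phase 1: N(3) = 313·e^(0.374×3) = 313·e^1.122 = 961.22.
Phase 2 runs for 5.9 − 3 = 2.9 years at r = 0.62.
N(5.9) = 961.22·e^(0.62×2.9) = 961.22·e^1.798 = 5803.42.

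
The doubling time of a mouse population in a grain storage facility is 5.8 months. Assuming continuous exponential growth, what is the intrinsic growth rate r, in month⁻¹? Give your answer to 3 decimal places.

r = ln(2)/t_d = 0.6931/5.8 = 0.11951.

0.120 per month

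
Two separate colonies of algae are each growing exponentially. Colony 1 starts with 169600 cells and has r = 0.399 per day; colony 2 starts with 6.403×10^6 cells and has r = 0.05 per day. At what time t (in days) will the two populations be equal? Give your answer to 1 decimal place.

Set 169600·e^(0.399t) = 6.403×10^6·e^(0.05t).
e^((0.399 − 0.05)t) = 6.403×10^6/169600 → e^(0.349·t) = 37.754.
0.349·t = ln(37.754) = 3.6311, so t = 3.6311/0.349 = 10.404.

10.4 days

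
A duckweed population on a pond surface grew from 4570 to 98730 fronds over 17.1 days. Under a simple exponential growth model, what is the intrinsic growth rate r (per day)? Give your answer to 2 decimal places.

0.18 per day

From N(t) = N₀·e^(rt): e^(r·17.1) = 98730/4570 = 21.604.
r·17.1 = ln(21.604) = 3.0729, so r = 3.0729/17.1 = 0.1797.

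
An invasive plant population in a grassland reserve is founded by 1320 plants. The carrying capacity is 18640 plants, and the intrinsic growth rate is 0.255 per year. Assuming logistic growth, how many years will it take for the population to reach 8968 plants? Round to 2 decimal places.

9.80 years

A = (K − N₀)/N₀ = (18640 − 1320)/1320 = 13.121.
Solve 18640/(1 + 13.121·e^(−0.255t)) = 8968: 1 + 13.121·e^(−0.255t) = 2.0785, so e^(−0.255t) = 0.0821953.
−0.255·t = ln(0.0821953) = -2.4987, so t = 2.4987/0.255 = 9.7987.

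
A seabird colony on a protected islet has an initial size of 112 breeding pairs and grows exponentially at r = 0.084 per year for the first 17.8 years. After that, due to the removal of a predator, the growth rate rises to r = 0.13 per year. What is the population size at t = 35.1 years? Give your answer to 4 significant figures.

4735 breeding pairs

Phase 1: N(17.8) = 112·e^(0.084×17.8) = 112·e^1.495 = 499.546.
Phase 2 runs for 35.1 − 17.8 = 17.3 years at r = 0.13.
N(35.1) = 499.546·e^(0.13×17.3) = 499.546·e^2.249 = 4734.82.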